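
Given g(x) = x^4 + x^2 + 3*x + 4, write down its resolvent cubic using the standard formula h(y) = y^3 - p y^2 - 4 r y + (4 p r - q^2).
h(y) = y^3 - y^2 - 16*y + 7

Identify coefficients: p = 1, q = 3, r = 4.
Plug into h(y) = y^3 - p y^2 - 4 r y + (4 p r - q^2):
  h(y) = y^3 - (1) y^2 - 4*(4) y + (4*(1)*(4) - (3)^2)
       = y^3 + (-1) y^2 + (-16) y + (7).
Simplifying: h(y) = y^3 - y^2 - 16*y + 7.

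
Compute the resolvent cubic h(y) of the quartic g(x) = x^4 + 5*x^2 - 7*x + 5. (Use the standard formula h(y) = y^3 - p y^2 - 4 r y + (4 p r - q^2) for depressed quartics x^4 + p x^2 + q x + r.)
h(y) = y^3 - 5*y^2 - 20*y + 51

Identify coefficients: p = 5, q = -7, r = 5.
Plug into h(y) = y^3 - p y^2 - 4 r y + (4 p r - q^2):
  h(y) = y^3 - (5) y^2 - 4*(5) y + (4*(5)*(5) - (-7)^2)
       = y^3 + (-5) y^2 + (-20) y + (51).
Simplifying: h(y) = y^3 - 5*y^2 - 20*y + 51.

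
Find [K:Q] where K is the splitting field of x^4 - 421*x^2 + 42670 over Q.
[K:Q] = 4

f factors as (x^2 - 251)(x^2 - 170); the splitting field is K = Q(sqrt(251), sqrt(170)). Since 251, 170, and 42670 are all non-squares in Q, the three subfields Q(sqrt(251)), Q(sqrt(170)), Q(sqrt(42670)) are distinct degree-2 extensions, so [K:Q] = 4 (Klein four Galois group).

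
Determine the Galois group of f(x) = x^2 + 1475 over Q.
Gal(K/Q) = Z/2Z (cyclic of order 2)

x^2 + 1475 is irreducible over Q since -1475 is not a rational square. The splitting field Q(sqrt(-1475)) has degree 2 over Q, and its unique nontrivial automorphism is sqrt(-1475) ↦ -sqrt(-1475). Hence Gal(Q(sqrt(-1475))/Q) = Z/2Z.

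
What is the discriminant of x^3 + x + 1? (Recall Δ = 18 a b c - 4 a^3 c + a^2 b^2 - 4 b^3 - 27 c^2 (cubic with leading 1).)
Δ = -31

For x^3 + a x^2 + b x + c the discriminant is Δ = 18 a b c - 4 a^3 c + a^2 b^2 - 4 b^3 - 27 c^2.
Plug a = 0, b = 1, c = 1:
  18*(0)*(1)*(1) - 4*(0)^3*(1) + (0)^2*(1)^2 - 4*(1)^3 - 27*(1)^2
  = 0 + (0) + 0 + (-4) + (-27)
  = -31.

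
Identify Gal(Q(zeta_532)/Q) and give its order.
|Gal(Q(zeta_532)/Q)| = phi(532) = 216; group ≅ (Z/532Z)^* ≅ Z/2Z × Z/6Z × Z/18Z

The n-th cyclotomic polynomial Φ_532(x) is the minimal polynomial of zeta_532 over Q and has degree phi(532) = 216. So Q(zeta_532) is a degree-216 Galois extension with Galois group (Z/532Z)^*. By CRT, (Z/532Z)^* ≅ (Z/4Z)^* × (Z/7Z)^* × (Z/19Z)^*. Each prime-power unit group is (Z/4Z)^* ≅ Z/2Z; (Z/7Z)^* ≅ Z/6Z; (Z/19Z)^* ≅ Z/18Z. Hence Gal(Q(zeta_532)/Q) ≅ Z/2Z × Z/6Z × Z/18Z.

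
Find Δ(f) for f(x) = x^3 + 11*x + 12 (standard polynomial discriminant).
Δ = -9212

For a depressed cubic x^3 + p x + q the discriminant is Δ = -4 p^3 - 27 q^2 = -4*(11)^3 - 27*(12)^2 = -5324 - 3888 = -9212.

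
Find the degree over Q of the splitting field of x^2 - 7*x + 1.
[K:Q] = 2

The discriminant of x^2 + (-7)*x + (1) is b^2 - 4c = 49 - (4) = 45. Since 45 is not a perfect square in Q, the polynomial is irreducible over Q. Its two roots generate a degree-2 extension, so [K:Q] = 2.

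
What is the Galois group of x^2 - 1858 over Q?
Gal(K/Q) = Z/2Z (cyclic of order 2)

x^2 - 1858 is irreducible over Q since 1858 is not a rational square. The splitting field Q(sqrt(1858)) has degree 2 over Q, and its unique nontrivial automorphism is sqrt(1858) ↦ -sqrt(1858). Hence Gal(Q(sqrt(1858))/Q) = Z/2Z.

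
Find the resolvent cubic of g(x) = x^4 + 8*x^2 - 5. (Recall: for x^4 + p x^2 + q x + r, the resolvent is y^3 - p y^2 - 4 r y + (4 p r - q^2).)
h(y) = y^3 - 8*y^2 + 20*y - 160

Identify coefficients: p = 8, q = 0, r = -5.
Plug into h(y) = y^3 - p y^2 - 4 r y + (4 p r - q^2):
  h(y) = y^3 - (8) y^2 - 4*(-5) y + (4*(8)*(-5) - (0)^2)
       = y^3 + (-8) y^2 + (20) y + (-160).
Simplifying: h(y) = y^3 - 8*y^2 + 20*y - 160.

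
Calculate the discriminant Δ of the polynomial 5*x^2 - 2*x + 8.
Δ = -156

For a quadratic a x^2 + b x + c the discriminant is Δ = b^2 - 4ac = (-2)^2 - 4*(5)*(8) = 4 - (160) = -156.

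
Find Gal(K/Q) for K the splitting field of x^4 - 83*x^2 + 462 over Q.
Gal(K/Q) = V_4 (Klein four-group, Z/2Z × Z/2Z)

f factors as (x^2 - 6)(x^2 - 77), so the splitting field is K = Q(sqrt(6), sqrt(77)). The elements 6, 77, 462 are all non-squares in Q, so sqrt(6) and sqrt(77) generate independent quadratic extensions. Thus [K:Q] = 4 and Gal(K/Q) is generated by the two order-2 automorphisms sqrt(6) ↦ -sqrt(6) and sqrt(77) ↦ -sqrt(77), giving V_4.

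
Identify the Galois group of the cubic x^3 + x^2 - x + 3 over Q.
Gal(K/Q) = S_3 (symmetric group of order 6)

Compute the discriminant of x^3 + (1)*x^2 + (-1)*x + (3): Δ = -304. Since Δ is not a rational square, the Galois group is not contained in A_3; it must be the full S_3 (irreducibility of the cubic rules out anything smaller).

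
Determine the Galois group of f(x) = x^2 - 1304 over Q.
Gal(K/Q) = Z/2Z (cyclic of order 2)

x^2 - 1304 is irreducible over Q since 1304 is not a rational square. The splitting field Q(sqrt(1304)) has degree 2 over Q, and its unique nontrivial automorphism is sqrt(1304) ↦ -sqrt(1304). Hence Gal(Q(sqrt(1304))/Q) = Z/2Z.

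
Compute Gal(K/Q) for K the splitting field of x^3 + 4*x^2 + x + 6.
Gal(K/Q) = S_3 (symmetric group of order 6)

Compute the discriminant of x^3 + (4)*x^2 + (1)*x + (6): Δ = -2064. Since Δ is not a rational square, the Galois group is not contained in A_3; it must be the full S_3 (irreducibility of the cubic rules out anything smaller).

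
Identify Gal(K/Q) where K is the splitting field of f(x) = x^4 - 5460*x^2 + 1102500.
Gal(K/Q) = Z/2Z (cyclic of order 2)

f factors as (x^2 - 210)(x^2 - 5250), so the splitting field is K = Q(sqrt(210), sqrt(5250)). The squarefree part of 210 is 210 and the squarefree part of 5250 is also 210, so sqrt(210) and sqrt(5250) are both rational multiples of sqrt(210). Hence Q(sqrt(210)) = Q(sqrt(5250)) = Q(sqrt(210)), and the splitting field collapses to a single degree-2 extension with Galois group Z/2Z.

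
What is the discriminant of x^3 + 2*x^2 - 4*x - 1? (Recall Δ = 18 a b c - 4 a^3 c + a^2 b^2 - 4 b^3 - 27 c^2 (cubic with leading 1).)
Δ = 469

For x^3 + a x^2 + b x + c the discriminant is Δ = 18 a b c - 4 a^3 c + a^2 b^2 - 4 b^3 - 27 c^2.
Plug a = 2, b = -4, c = -1:
  18*(2)*(-4)*(-1) - 4*(2)^3*(-1) + (2)^2*(-4)^2 - 4*(-4)^3 - 27*(-1)^2
  = 144 + (32) + 64 + (256) + (-27)
  = 469.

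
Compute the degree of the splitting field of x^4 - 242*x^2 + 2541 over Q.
[K:Q] = 4

f factors as (x^2 - 11)(x^2 - 231); the splitting field is K = Q(sqrt(11), sqrt(231)). Since 11, 231, and 2541 are all non-squares in Q, the three subfields Q(sqrt(11)), Q(sqrt(231)), Q(sqrt(2541)) are distinct degree-2 extensions, so [K:Q] = 4 (Klein four Galois group).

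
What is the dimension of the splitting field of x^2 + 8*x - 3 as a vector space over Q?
[K:Q] = 2

The discriminant of x^2 + (8)*x + (-3) is b^2 - 4c = 64 - (-12) = 76. Since 76 is not a perfect square in Q, the polynomial is irreducible over Q. Its two roots generate a degree-2 extension, so [K:Q] = 2.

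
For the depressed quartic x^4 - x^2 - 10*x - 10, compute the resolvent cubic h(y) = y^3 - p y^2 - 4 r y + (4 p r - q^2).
h(y) = y^3 + y^2 + 40*y - 60

Identify coefficients: p = -1, q = -10, r = -10.
Plug into h(y) = y^3 - p y^2 - 4 r y + (4 p r - q^2):
  h(y) = y^3 - (-1) y^2 - 4*(-10) y + (4*(-1)*(-10) - (-10)^2)
       = y^3 + (1) y^2 + (40) y + (-60).
Simplifying: h(y) = y^3 + y^2 + 40*y - 60.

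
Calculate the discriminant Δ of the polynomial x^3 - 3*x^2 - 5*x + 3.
Δ = 1616

For x^3 + a x^2 + b x + c the discriminant is Δ = 18 a b c - 4 a^3 c + a^2 b^2 - 4 b^3 - 27 c^2.
Plug a = -3, b = -5, c = 3:
  18*(-3)*(-5)*(3) - 4*(-3)^3*(3) + (-3)^2*(-5)^2 - 4*(-5)^3 - 27*(3)^2
  = 810 + (324) + 225 + (500) + (-243)
  = 1616.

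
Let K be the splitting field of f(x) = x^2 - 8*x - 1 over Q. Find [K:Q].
[K:Q] = 2

The discriminant of x^2 + (-8)*x + (-1) is b^2 - 4c = 64 - (-4) = 68. Since 68 is not a perfect square in Q, the polynomial is irreducible over Q. Its two roots generate a degree-2 extension, so [K:Q] = 2.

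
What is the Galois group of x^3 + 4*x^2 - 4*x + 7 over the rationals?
Gal(K/Q) = S_3 (symmetric group of order 6)

Compute the discriminant of x^3 + (4)*x^2 + (-4)*x + (7): Δ = -4619. Since Δ is not a rational square, the Galois group is not contained in A_3; it must be the full S_3 (irreducibility of the cubic rules out anything smaller).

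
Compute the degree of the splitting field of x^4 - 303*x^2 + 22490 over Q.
[K:Q] = 4

f factors as (x^2 - 173)(x^2 - 130); the splitting field is K = Q(sqrt(173), sqrt(130)). Since 173, 130, and 22490 are all non-squares in Q, the three subfields Q(sqrt(173)), Q(sqrt(130)), Q(sqrt(22490)) are distinct degree-2 extensions, so [K:Q] = 4 (Klein four Galois group).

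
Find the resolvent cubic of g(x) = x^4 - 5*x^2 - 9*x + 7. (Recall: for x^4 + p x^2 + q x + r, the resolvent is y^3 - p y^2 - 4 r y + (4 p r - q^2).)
h(y) = y^3 + 5*y^2 - 28*y - 221

Identify coefficients: p = -5, q = -9, r = 7.
Plug into h(y) = y^3 - p y^2 - 4 r y + (4 p r - q^2):
  h(y) = y^3 - (-5) y^2 - 4*(7) y + (4*(-5)*(7) - (-9)^2)
       = y^3 + (5) y^2 + (-28) y + (-221).
Simplifying: h(y) = y^3 + 5*y^2 - 28*y - 221.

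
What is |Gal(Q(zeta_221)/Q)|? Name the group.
|Gal(Q(zeta_221)/Q)| = phi(221) = 192; group ≅ (Z/221Z)^* ≅ Z/12Z × Z/16Z

The n-th cyclotomic polynomial Φ_221(x) is the minimal polynomial of zeta_221 over Q and has degree phi(221) = 192. So Q(zeta_221) is a degree-192 Galois extension with Galois group (Z/221Z)^*. By CRT, (Z/221Z)^* ≅ (Z/13Z)^* × (Z/17Z)^*. Each prime-power unit group is (Z/13Z)^* ≅ Z/12Z; (Z/17Z)^* ≅ Z/16Z. Hence Gal(Q(zeta_221)/Q) ≅ Z/12Z × Z/16Z.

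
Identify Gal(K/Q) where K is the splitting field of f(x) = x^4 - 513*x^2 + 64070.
Gal(K/Q) = V_4 (Klein four-group, Z/2Z × Z/2Z)

f factors as (x^2 - 298)(x^2 - 215), so the splitting field is K = Q(sqrt(298), sqrt(215)). The elements 298, 215, 64070 are all non-squares in Q, so sqrt(298) and sqrt(215) generate independent quadratic extensions. Thus [K:Q] = 4 and Gal(K/Q) is generated by the two order-2 automorphisms sqrt(298) ↦ -sqrt(298) and sqrt(215) ↦ -sqrt(215), giving V_4.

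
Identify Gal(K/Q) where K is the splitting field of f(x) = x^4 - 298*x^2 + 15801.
Gal(K/Q) = V_4 (Klein four-group, Z/2Z × Z/2Z)

f factors as (x^2 - 69)(x^2 - 229), so the splitting field is K = Q(sqrt(69), sqrt(229)). The elements 69, 229, 15801 are all non-squares in Q, so sqrt(69) and sqrt(229) generate independent quadratic extensions. Thus [K:Q] = 4 and Gal(K/Q) is generated by the two order-2 automorphisms sqrt(69) ↦ -sqrt(69) and sqrt(229) ↦ -sqrt(229), giving V_4.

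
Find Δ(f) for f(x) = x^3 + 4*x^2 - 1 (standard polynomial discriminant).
Δ = 229

For x^3 + a x^2 + b x + c the discriminant is Δ = 18 a b c - 4 a^3 c + a^2 b^2 - 4 b^3 - 27 c^2.
Plug a = 4, b = 0, c = -1:
  18*(4)*(0)*(-1) - 4*(4)^3*(-1) + (4)^2*(0)^2 - 4*(0)^3 - 27*(-1)^2
  = 0 + (256) + 0 + (0) + (-27)
  = 229.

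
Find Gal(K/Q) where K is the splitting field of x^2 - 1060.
Gal(K/Q) = Z/2Z (cyclic of order 2)

x^2 - 1060 is irreducible over Q since 1060 is not a rational square. The splitting field Q(sqrt(1060)) has degree 2 over Q, and its unique nontrivial automorphism is sqrt(1060) ↦ -sqrt(1060). Hence Gal(Q(sqrt(1060))/Q) = Z/2Z.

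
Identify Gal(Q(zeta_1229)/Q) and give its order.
|Gal(Q(zeta_1229)/Q)| = phi(1229) = 1228; group ≅ (Z/1229Z)^* ≅ Z/1228Z

The n-th cyclotomic polynomial Φ_1229(x) is the minimal polynomial of zeta_1229 over Q and has degree phi(1229) = 1228. So Q(zeta_1229) is a degree-1228 Galois extension with Galois group (Z/1229Z)^*. (Z/1229Z)^* is cyclic since 1229 is an odd prime power (or 4). Hence Gal(Q(zeta_1229)/Q) ≅ Z/1228Z.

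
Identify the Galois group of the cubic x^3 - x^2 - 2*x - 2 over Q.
Gal(K/Q) = S_3 (symmetric group of order 6)

Compute the discriminant of x^3 + (-1)*x^2 + (-2)*x + (-2): Δ = -152. Since Δ is not a rational square, the Galois group is not contained in A_3; it must be the full S_3 (irreducibility of the cubic rules out anything smaller).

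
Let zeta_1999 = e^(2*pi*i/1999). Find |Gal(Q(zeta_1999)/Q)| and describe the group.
|Gal(Q(zeta_1999)/Q)| = phi(1999) = 1998; group ≅ (Z/1999Z)^* ≅ Z/1998Z

The n-th cyclotomic polynomial Φ_1999(x) is the minimal polynomial of zeta_1999 over Q and has degree phi(1999) = 1998. So Q(zeta_1999) is a degree-1998 Galois extension with Galois group (Z/1999Z)^*. (Z/1999Z)^* is cyclic since 1999 is an odd prime power (or 4). Hence Gal(Q(zeta_1999)/Q) ≅ Z/1998Z.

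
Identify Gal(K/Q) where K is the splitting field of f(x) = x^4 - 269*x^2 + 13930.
Gal(K/Q) = V_4 (Klein four-group, Z/2Z × Z/2Z)

f factors as (x^2 - 199)(x^2 - 70), so the splitting field is K = Q(sqrt(199), sqrt(70)). The elements 199, 70, 13930 are all non-squares in Q, so sqrt(199) and sqrt(70) generate independent quadratic extensions. Thus [K:Q] = 4 and Gal(K/Q) is generated by the two order-2 automorphisms sqrt(199) ↦ -sqrt(199) and sqrt(70) ↦ -sqrt(70), giving V_4.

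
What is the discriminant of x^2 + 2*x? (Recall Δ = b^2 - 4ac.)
Δ = 4

For a quadratic a x^2 + b x + c the discriminant is Δ = b^2 - 4ac = (2)^2 - 4*(1)*(0) = 4 - (0) = 4.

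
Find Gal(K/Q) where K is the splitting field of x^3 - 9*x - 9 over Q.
Gal(K/Q) = A_3 (cyclic of order 3)

Compute the discriminant of x^3 + (0)*x^2 + (-9)*x + (-9): Δ = 729. Since Δ is a perfect square (Δ = 27^2), the Galois group is contained in A_3. Irreducibility forces the group to be transitive on three roots, so Gal = A_3.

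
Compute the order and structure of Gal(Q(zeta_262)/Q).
|Gal(Q(zeta_262)/Q)| = phi(262) = 130; group ≅ (Z/262Z)^* ≅ Z/130Z

The n-th cyclotomic polynomial Φ_262(x) is the minimal polynomial of zeta_262 over Q and has degree phi(262) = 130. So Q(zeta_262) is a degree-130 Galois extension with Galois group (Z/262Z)^*. By CRT, (Z/262Z)^* ≅ (Z/2Z)^* × (Z/131Z)^*. Each prime-power unit group is (Z/2Z)^* ≅ trivial group (order 1); (Z/131Z)^* ≅ Z/130Z. Hence Gal(Q(zeta_262)/Q) ≅ Z/130Z.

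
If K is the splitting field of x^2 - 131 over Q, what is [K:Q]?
[K:Q] = 2

The polynomial x^2 - 131 is irreducible over Q since 131 is not a perfect square. Its splitting field is Q(sqrt(131)), which has degree 2 over Q.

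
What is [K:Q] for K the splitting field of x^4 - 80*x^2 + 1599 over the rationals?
[K:Q] = 4

f factors as (x^2 - 41)(x^2 - 39); the splitting field is K = Q(sqrt(41), sqrt(39)). Since 41, 39, and 1599 are all non-squares in Q, the three subfields Q(sqrt(41)), Q(sqrt(39)), Q(sqrt(1599)) are distinct degree-2 extensions, so [K:Q] = 4 (Klein four Galois group).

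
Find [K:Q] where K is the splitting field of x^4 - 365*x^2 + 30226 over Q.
[K:Q] = 4

f factors as (x^2 - 238)(x^2 - 127); the splitting field is K = Q(sqrt(238), sqrt(127)). Since 238, 127, and 30226 are all non-squares in Q, the three subfields Q(sqrt(238)), Q(sqrt(127)), Q(sqrt(30226)) are distinct degree-2 extensions, so [K:Q] = 4 (Klein four Galois group).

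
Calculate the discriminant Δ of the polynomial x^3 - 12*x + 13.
Δ = 2349

For a depressed cubic x^3 + p x + q the discriminant is Δ = -4 p^3 - 27 q^2 = -4*(-12)^3 - 27*(13)^2 = 6912 - 4563 = 2349.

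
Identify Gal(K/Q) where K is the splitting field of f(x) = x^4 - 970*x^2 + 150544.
Gal(K/Q) = Z/2Z (cyclic of order 2)

f factors as (x^2 - 194)(x^2 - 776), so the splitting field is K = Q(sqrt(194), sqrt(776)). The squarefree part of 194 is 194 and the squarefree part of 776 is also 194, so sqrt(194) and sqrt(776) are both rational multiples of sqrt(194). Hence Q(sqrt(194)) = Q(sqrt(776)) = Q(sqrt(194)), and the splitting field collapses to a single degree-2 extension with Galois group Z/2Z.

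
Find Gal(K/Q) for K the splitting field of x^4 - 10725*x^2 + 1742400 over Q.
Gal(K/Q) = Z/2Z (cyclic of order 2)

f factors as (x^2 - 165)(x^2 - 10560), so the splitting field is K = Q(sqrt(165), sqrt(10560)). The squarefree part of 165 is 165 and the squarefree part of 10560 is also 165, so sqrt(165) and sqrt(10560) are both rational multiples of sqrt(165). Hence Q(sqrt(165)) = Q(sqrt(10560)) = Q(sqrt(165)), and the splitting field collapses to a single degree-2 extension with Galois group Z/2Z.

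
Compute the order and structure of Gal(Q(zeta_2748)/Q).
|Gal(Q(zeta_2748)/Q)| = phi(2748) = 912; group ≅ (Z/2748Z)^* ≅ Z/2Z × Z/2Z × Z/228Z

The n-th cyclotomic polynomial Φ_2748(x) is the minimal polynomial of zeta_2748 over Q and has degree phi(2748) = 912. So Q(zeta_2748) is a degree-912 Galois extension with Galois group (Z/2748Z)^*. By CRT, (Z/2748Z)^* ≅ (Z/4Z)^* × (Z/3Z)^* × (Z/229Z)^*. Each prime-power unit group is (Z/4Z)^* ≅ Z/2Z; (Z/3Z)^* ≅ Z/2Z; (Z/229Z)^* ≅ Z/228Z. Hence Gal(Q(zeta_2748)/Q) ≅ Z/2Z × Z/2Z × Z/228Z.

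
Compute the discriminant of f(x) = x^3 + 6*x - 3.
Δ = -1107

For a depressed cubic x^3 + p x + q the discriminant is Δ = -4 p^3 - 27 q^2 = -4*(6)^3 - 27*(-3)^2 = -864 - 243 = -1107.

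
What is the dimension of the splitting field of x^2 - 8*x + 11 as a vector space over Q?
[K:Q] = 2

The discriminant of x^2 + (-8)*x + (11) is b^2 - 4c = 64 - (44) = 20. Since 20 is not a perfect square in Q, the polynomial is irreducible over Q. Its two roots generate a degree-2 extension, so [K:Q] = 2.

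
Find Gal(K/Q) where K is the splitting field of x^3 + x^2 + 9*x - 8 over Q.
Gal(K/Q) = S_3 (symmetric group of order 6)

Compute the discriminant of x^3 + (1)*x^2 + (9)*x + (-8): Δ = -5827. Since Δ is not a rational square, the Galois group is not contained in A_3; it must be the full S_3 (irreducibility of the cubic rules out anything smaller).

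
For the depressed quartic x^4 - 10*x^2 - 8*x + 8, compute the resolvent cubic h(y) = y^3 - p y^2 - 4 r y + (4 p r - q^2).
h(y) = y^3 + 10*y^2 - 32*y - 384

Identify coefficients: p = -10, q = -8, r = 8.
Plug into h(y) = y^3 - p y^2 - 4 r y + (4 p r - q^2):
  h(y) = y^3 - (-10) y^2 - 4*(8) y + (4*(-10)*(8) - (-8)^2)
       = y^3 + (10) y^2 + (-32) y + (-384).
Simplifying: h(y) = y^3 + 10*y^2 - 32*y - 384.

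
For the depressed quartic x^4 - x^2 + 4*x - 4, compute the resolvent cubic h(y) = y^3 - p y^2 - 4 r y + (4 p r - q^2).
h(y) = y^3 + y^2 + 16*y

Identify coefficients: p = -1, q = 4, r = -4.
Plug into h(y) = y^3 - p y^2 - 4 r y + (4 p r - q^2):
  h(y) = y^3 - (-1) y^2 - 4*(-4) y + (4*(-1)*(-4) - (4)^2)
       = y^3 + (1) y^2 + (16) y + (0).
Simplifying: h(y) = y^3 + y^2 + 16*y.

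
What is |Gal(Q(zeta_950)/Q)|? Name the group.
|Gal(Q(zeta_950)/Q)| = phi(950) = 360; group ≅ (Z/950Z)^* ≅ Z/18Z × Z/20Z

The n-th cyclotomic polynomial Φ_950(x) is the minimal polynomial of zeta_950 over Q and has degree phi(950) = 360. So Q(zeta_950) is a degree-360 Galois extension with Galois group (Z/950Z)^*. By CRT, (Z/950Z)^* ≅ (Z/2Z)^* × (Z/25Z)^* × (Z/19Z)^*. Each prime-power unit group is (Z/2Z)^* ≅ trivial group (order 1); (Z/25Z)^* ≅ Z/20Z; (Z/19Z)^* ≅ Z/18Z. Hence Gal(Q(zeta_950)/Q) ≅ Z/18Z × Z/20Z.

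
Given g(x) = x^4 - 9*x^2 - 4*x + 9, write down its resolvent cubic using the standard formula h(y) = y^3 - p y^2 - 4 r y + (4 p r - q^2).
h(y) = y^3 + 9*y^2 - 36*y - 340

Identify coefficients: p = -9, q = -4, r = 9.
Plug into h(y) = y^3 - p y^2 - 4 r y + (4 p r - q^2):
  h(y) = y^3 - (-9) y^2 - 4*(9) y + (4*(-9)*(9) - (-4)^2)
       = y^3 + (9) y^2 + (-36) y + (-340).
Simplifying: h(y) = y^3 + 9*y^2 - 36*y - 340.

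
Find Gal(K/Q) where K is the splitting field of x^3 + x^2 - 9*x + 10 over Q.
Gal(K/Q) = S_3 (symmetric group of order 6)

Compute the discriminant of x^3 + (1)*x^2 + (-9)*x + (10): Δ = -1363. Since Δ is not a rational square, the Galois group is not contained in A_3; it must be the full S_3 (irreducibility of the cubic rules out anything smaller).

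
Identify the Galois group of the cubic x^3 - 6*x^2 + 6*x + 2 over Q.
Gal(K/Q) = S_3 (symmetric group of order 6)

Compute the discriminant of x^3 + (-6)*x^2 + (6)*x + (2): Δ = 756. Since Δ is not a rational square, the Galois group is not contained in A_3; it must be the full S_3 (irreducibility of the cubic rules out anything smaller).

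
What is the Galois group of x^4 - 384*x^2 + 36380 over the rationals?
Gal(K/Q) = V_4 (Klein four-group, Z/2Z × Z/2Z)

f factors as (x^2 - 214)(x^2 - 170), so the splitting field is K = Q(sqrt(214), sqrt(170)). The elements 214, 170, 36380 are all non-squares in Q, so sqrt(214) and sqrt(170) generate independent quadratic extensions. Thus [K:Q] = 4 and Gal(K/Q) is generated by the two order-2 automorphisms sqrt(214) ↦ -sqrt(214) and sqrt(170) ↦ -sqrt(170), giving V_4.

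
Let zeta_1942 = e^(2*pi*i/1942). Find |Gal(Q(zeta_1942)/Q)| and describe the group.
|Gal(Q(zeta_1942)/Q)| = phi(1942) = 970; group ≅ (Z/1942Z)^* ≅ Z/970Z

The n-th cyclotomic polynomial Φ_1942(x) is the minimal polynomial of zeta_1942 over Q and has degree phi(1942) = 970. So Q(zeta_1942) is a degree-970 Galois extension with Galois group (Z/1942Z)^*. By CRT, (Z/1942Z)^* ≅ (Z/2Z)^* × (Z/971Z)^*. Each prime-power unit group is (Z/2Z)^* ≅ trivial group (order 1); (Z/971Z)^* ≅ Z/970Z. Hence Gal(Q(zeta_1942)/Q) ≅ Z/970Z.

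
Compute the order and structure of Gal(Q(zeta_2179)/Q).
|Gal(Q(zeta_2179)/Q)| = phi(2179) = 2178; group ≅ (Z/2179Z)^* ≅ Z/2178Z

The n-th cyclotomic polynomial Φ_2179(x) is the minimal polynomial of zeta_2179 over Q and has degree phi(2179) = 2178. So Q(zeta_2179) is a degree-2178 Galois extension with Galois group (Z/2179Z)^*. (Z/2179Z)^* is cyclic since 2179 is an odd prime power (or 4). Hence Gal(Q(zeta_2179)/Q) ≅ Z/2178Z.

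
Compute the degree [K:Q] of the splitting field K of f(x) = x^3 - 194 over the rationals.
[K:Q] = 6

x^3 - 194 has one real root r = 194^(1/3) and two complex roots r*zeta_3, r*zeta_3^2 where zeta_3 = e^(2*pi*i/3). The splitting field is Q(r, zeta_3). [Q(r):Q] = 3 and [Q(zeta_3):Q] = 2 with gcd = 1, so [Q(r, zeta_3):Q] = 3 * 2 = 6.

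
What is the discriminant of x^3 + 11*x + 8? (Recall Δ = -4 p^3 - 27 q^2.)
Δ = -7052

For a depressed cubic x^3 + p x + q the discriminant is Δ = -4 p^3 - 27 q^2 = -4*(11)^3 - 27*(8)^2 = -5324 - 1728 = -7052.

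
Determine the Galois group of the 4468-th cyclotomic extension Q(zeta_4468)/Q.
|Gal(Q(zeta_4468)/Q)| = phi(4468) = 2232; group ≅ (Z/4468Z)^* ≅ Z/2Z × Z/1116Z

The n-th cyclotomic polynomial Φ_4468(x) is the minimal polynomial of zeta_4468 over Q and has degree phi(4468) = 2232. So Q(zeta_4468) is a degree-2232 Galois extension with Galois group (Z/4468Z)^*. By CRT, (Z/4468Z)^* ≅ (Z/4Z)^* × (Z/1117Z)^*. Each prime-power unit group is (Z/4Z)^* ≅ Z/2Z; (Z/1117Z)^* ≅ Z/1116Z. Hence Gal(Q(zeta_4468)/Q) ≅ Z/2Z × Z/1116Z.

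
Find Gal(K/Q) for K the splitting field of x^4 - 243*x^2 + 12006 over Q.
Gal(K/Q) = V_4 (Klein four-group, Z/2Z × Z/2Z)

f factors as (x^2 - 69)(x^2 - 174), so the splitting field is K = Q(sqrt(69), sqrt(174)). The elements 69, 174, 12006 are all non-squares in Q, so sqrt(69) and sqrt(174) generate independent quadratic extensions. Thus [K:Q] = 4 and Gal(K/Q) is generated by the two order-2 automorphisms sqrt(69) ↦ -sqrt(69) and sqrt(174) ↦ -sqrt(174), giving V_4.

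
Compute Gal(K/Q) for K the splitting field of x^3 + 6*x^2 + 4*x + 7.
Gal(K/Q) = S_3 (symmetric group of order 6)

Compute the discriminant of x^3 + (6)*x^2 + (4)*x + (7): Δ = -4027. Since Δ is not a rational square, the Galois group is not contained in A_3; it must be the full S_3 (irreducibility of the cubic rules out anything smaller).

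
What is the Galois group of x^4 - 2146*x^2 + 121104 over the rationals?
Gal(K/Q) = Z/2Z (cyclic of order 2)

f factors as (x^2 - 2088)(x^2 - 58), so the splitting field is K = Q(sqrt(2088), sqrt(58)). The squarefree part of 2088 is 58 and the squarefree part of 58 is also 58, so sqrt(2088) and sqrt(58) are both rational multiples of sqrt(58). Hence Q(sqrt(2088)) = Q(sqrt(58)) = Q(sqrt(58)), and the splitting field collapses to a single degree-2 extension with Galois group Z/2Z.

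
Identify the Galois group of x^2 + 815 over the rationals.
Gal(K/Q) = Z/2Z (cyclic of order 2)

x^2 + 815 is irreducible over Q since -815 is not a rational square. The splitting field Q(sqrt(-815)) has degree 2 over Q, and its unique nontrivial automorphism is sqrt(-815) ↦ -sqrt(-815). Hence Gal(Q(sqrt(-815))/Q) = Z/2Z.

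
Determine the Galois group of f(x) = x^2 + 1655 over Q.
Gal(K/Q) = Z/2Z (cyclic of order 2)

x^2 + 1655 is irreducible over Q since -1655 is not a rational square. The splitting field Q(sqrt(-1655)) has degree 2 over Q, and its unique nontrivial automorphism is sqrt(-1655) ↦ -sqrt(-1655). Hence Gal(Q(sqrt(-1655))/Q) = Z/2Z.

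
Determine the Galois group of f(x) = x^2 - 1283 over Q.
Gal(K/Q) = Z/2Z (cyclic of order 2)

x^2 - 1283 is irreducible over Q since 1283 is not a rational square. The splitting field Q(sqrt(1283)) has degree 2 over Q, and its unique nontrivial automorphism is sqrt(1283) ↦ -sqrt(1283). Hence Gal(Q(sqrt(1283))/Q) = Z/2Z.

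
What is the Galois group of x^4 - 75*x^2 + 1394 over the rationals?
Gal(K/Q) = V_4 (Klein four-group, Z/2Z × Z/2Z)

f factors as (x^2 - 41)(x^2 - 34), so the splitting field is K = Q(sqrt(41), sqrt(34)). The elements 41, 34, 1394 are all non-squares in Q, so sqrt(41) and sqrt(34) generate independent quadratic extensions. Thus [K:Q] = 4 and Gal(K/Q) is generated by the two order-2 automorphisms sqrt(41) ↦ -sqrt(41) and sqrt(34) ↦ -sqrt(34), giving V_4.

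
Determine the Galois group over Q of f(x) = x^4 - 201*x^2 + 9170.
Gal(K/Q) = V_4 (Klein four-group, Z/2Z × Z/2Z)

f factors as (x^2 - 70)(x^2 - 131), so the splitting field is K = Q(sqrt(70), sqrt(131)). The elements 70, 131, 9170 are all non-squares in Q, so sqrt(70) and sqrt(131) generate independent quadratic extensions. Thus [K:Q] = 4 and Gal(K/Q) is generated by the two order-2 automorphisms sqrt(70) ↦ -sqrt(70) and sqrt(131) ↦ -sqrt(131), giving V_4.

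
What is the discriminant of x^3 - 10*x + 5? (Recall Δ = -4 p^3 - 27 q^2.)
Δ = 3325

For a depressed cubic x^3 + p x + q the discriminant is Δ = -4 p^3 - 27 q^2 = -4*(-10)^3 - 27*(5)^2 = 4000 - 675 = 3325.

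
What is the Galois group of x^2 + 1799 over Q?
Gal(K/Q) = Z/2Z (cyclic of order 2)

x^2 + 1799 is irreducible over Q since -1799 is not a rational square. The splitting field Q(sqrt(-1799)) has degree 2 over Q, and its unique nontrivial automorphism is sqrt(-1799) ↦ -sqrt(-1799). Hence Gal(Q(sqrt(-1799))/Q) = Z/2Z.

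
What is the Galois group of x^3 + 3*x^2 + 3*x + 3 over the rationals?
Gal(K/Q) = S_3 (symmetric group of order 6)

Compute the discriminant of x^3 + (3)*x^2 + (3)*x + (3): Δ = -108. Since Δ is not a rational square, the Galois group is not contained in A_3; it must be the full S_3 (irreducibility of the cubic rules out anything smaller).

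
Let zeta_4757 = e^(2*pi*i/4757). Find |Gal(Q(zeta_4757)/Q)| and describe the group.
|Gal(Q(zeta_4757)/Q)| = phi(4757) = 4620; group ≅ (Z/4757Z)^* ≅ Z/66Z × Z/70Z

The n-th cyclotomic polynomial Φ_4757(x) is the minimal polynomial of zeta_4757 over Q and has degree phi(4757) = 4620. So Q(zeta_4757) is a degree-4620 Galois extension with Galois group (Z/4757Z)^*. By CRT, (Z/4757Z)^* ≅ (Z/67Z)^* × (Z/71Z)^*. Each prime-power unit group is (Z/67Z)^* ≅ Z/66Z; (Z/71Z)^* ≅ Z/70Z. Hence Gal(Q(zeta_4757)/Q) ≅ Z/66Z × Z/70Z.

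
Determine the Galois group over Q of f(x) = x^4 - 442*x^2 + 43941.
Gal(K/Q) = V_4 (Klein four-group, Z/2Z × Z/2Z)

f factors as (x^2 - 151)(x^2 - 291), so the splitting field is K = Q(sqrt(151), sqrt(291)). The elements 151, 291, 43941 are all non-squares in Q, so sqrt(151) and sqrt(291) generate independent quadratic extensions. Thus [K:Q] = 4 and Gal(K/Q) is generated by the two order-2 automorphisms sqrt(151) ↦ -sqrt(151) and sqrt(291) ↦ -sqrt(291), giving V_4.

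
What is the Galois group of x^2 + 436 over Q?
Gal(K/Q) = Z/2Z (cyclic of order 2)

x^2 + 436 is irreducible over Q since -436 is not a rational square. The splitting field Q(sqrt(-436)) has degree 2 over Q, and its unique nontrivial automorphism is sqrt(-436) ↦ -sqrt(-436). Hence Gal(Q(sqrt(-436))/Q) = Z/2Z.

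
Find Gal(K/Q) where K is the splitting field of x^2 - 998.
Gal(K/Q) = Z/2Z (cyclic of order 2)

x^2 - 998 is irreducible over Q since 998 is not a rational square. The splitting field Q(sqrt(998)) has degree 2 over Q, and its unique nontrivial automorphism is sqrt(998) ↦ -sqrt(998). Hence Gal(Q(sqrt(998))/Q) = Z/2Z.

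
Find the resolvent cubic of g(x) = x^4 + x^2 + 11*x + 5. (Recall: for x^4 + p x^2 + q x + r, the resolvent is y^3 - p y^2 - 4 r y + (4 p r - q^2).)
h(y) = y^3 - y^2 - 20*y - 101

Identify coefficients: p = 1, q = 11, r = 5.
Plug into h(y) = y^3 - p y^2 - 4 r y + (4 p r - q^2):
  h(y) = y^3 - (1) y^2 - 4*(5) y + (4*(1)*(5) - (11)^2)
       = y^3 + (-1) y^2 + (-20) y + (-101).
Simplifying: h(y) = y^3 - y^2 - 20*y - 101.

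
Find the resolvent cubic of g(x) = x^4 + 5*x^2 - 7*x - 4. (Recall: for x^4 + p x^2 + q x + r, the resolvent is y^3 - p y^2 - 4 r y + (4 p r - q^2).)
h(y) = y^3 - 5*y^2 + 16*y - 129

Identify coefficients: p = 5, q = -7, r = -4.
Plug into h(y) = y^3 - p y^2 - 4 r y + (4 p r - q^2):
  h(y) = y^3 - (5) y^2 - 4*(-4) y + (4*(5)*(-4) - (-7)^2)
       = y^3 + (-5) y^2 + (16) y + (-129).
Simplifying: h(y) = y^3 - 5*y^2 + 16*y - 129.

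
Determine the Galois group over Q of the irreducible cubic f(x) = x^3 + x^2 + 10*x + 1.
Gal(K/Q) = S_3 (symmetric group of order 6)

Compute the discriminant of x^3 + (1)*x^2 + (10)*x + (1): Δ = -3751. Since Δ is not a rational square, the Galois group is not contained in A_3; it must be the full S_3 (irreducibility of the cubic rules out anything smaller).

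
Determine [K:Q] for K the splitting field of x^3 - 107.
[K:Q] = 6

x^3 - 107 has one real root r = 107^(1/3) and two complex roots r*zeta_3, r*zeta_3^2 where zeta_3 = e^(2*pi*i/3). The splitting field is Q(r, zeta_3). [Q(r):Q] = 3 and [Q(zeta_3):Q] = 2 with gcd = 1, so [Q(r, zeta_3):Q] = 3 * 2 = 6.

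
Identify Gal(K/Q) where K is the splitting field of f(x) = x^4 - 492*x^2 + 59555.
Gal(K/Q) = V_4 (Klein four-group, Z/2Z × Z/2Z)

f factors as (x^2 - 277)(x^2 - 215), so the splitting field is K = Q(sqrt(277), sqrt(215)). The elements 277, 215, 59555 are all non-squares in Q, so sqrt(277) and sqrt(215) generate independent quadratic extensions. Thus [K:Q] = 4 and Gal(K/Q) is generated by the two order-2 automorphisms sqrt(277) ↦ -sqrt(277) and sqrt(215) ↦ -sqrt(215), giving V_4.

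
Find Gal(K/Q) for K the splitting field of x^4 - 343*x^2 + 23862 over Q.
Gal(K/Q) = V_4 (Klein four-group, Z/2Z × Z/2Z)

f factors as (x^2 - 97)(x^2 - 246), so the splitting field is K = Q(sqrt(97), sqrt(246)). The elements 97, 246, 23862 are all non-squares in Q, so sqrt(97) and sqrt(246) generate independent quadratic extensions. Thus [K:Q] = 4 and Gal(K/Q) is generated by the two order-2 automorphisms sqrt(97) ↦ -sqrt(97) and sqrt(246) ↦ -sqrt(246), giving V_4.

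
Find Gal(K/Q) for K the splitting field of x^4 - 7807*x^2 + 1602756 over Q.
Gal(K/Q) = Z/2Z (cyclic of order 2)

f factors as (x^2 - 211)(x^2 - 7596), so the splitting field is K = Q(sqrt(211), sqrt(7596)). The squarefree part of 211 is 211 and the squarefree part of 7596 is also 211, so sqrt(211) and sqrt(7596) are both rational multiples of sqrt(211). Hence Q(sqrt(211)) = Q(sqrt(7596)) = Q(sqrt(211)), and the splitting field collapses to a single degree-2 extension with Galois group Z/2Z.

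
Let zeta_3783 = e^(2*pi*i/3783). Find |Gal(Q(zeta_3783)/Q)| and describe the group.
|Gal(Q(zeta_3783)/Q)| = phi(3783) = 2304; group ≅ (Z/3783Z)^* ≅ Z/2Z × Z/12Z × Z/96Z

The n-th cyclotomic polynomial Φ_3783(x) is the minimal polynomial of zeta_3783 over Q and has degree phi(3783) = 2304. So Q(zeta_3783) is a degree-2304 Galois extension with Galois group (Z/3783Z)^*. By CRT, (Z/3783Z)^* ≅ (Z/3Z)^* × (Z/13Z)^* × (Z/97Z)^*. Each prime-power unit group is (Z/3Z)^* ≅ Z/2Z; (Z/13Z)^* ≅ Z/12Z; (Z/97Z)^* ≅ Z/96Z. Hence Gal(Q(zeta_3783)/Q) ≅ Z/2Z × Z/12Z × Z/96Z.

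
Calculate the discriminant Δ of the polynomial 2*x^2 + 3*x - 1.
Δ = 17

For a quadratic a x^2 + b x + c the discriminant is Δ = b^2 - 4ac = (3)^2 - 4*(2)*(-1) = 9 - (-8) = 17.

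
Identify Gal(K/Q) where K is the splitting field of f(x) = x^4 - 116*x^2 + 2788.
Gal(K/Q) = V_4 (Klein four-group, Z/2Z × Z/2Z)

f factors as (x^2 - 34)(x^2 - 82), so the splitting field is K = Q(sqrt(34), sqrt(82)). The elements 34, 82, 2788 are all non-squares in Q, so sqrt(34) and sqrt(82) generate independent quadratic extensions. Thus [K:Q] = 4 and Gal(K/Q) is generated by the two order-2 automorphisms sqrt(34) ↦ -sqrt(34) and sqrt(82) ↦ -sqrt(82), giving V_4.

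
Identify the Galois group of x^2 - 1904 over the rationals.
Gal(K/Q) = Z/2Z (cyclic of order 2)

x^2 - 1904 is irreducible over Q since 1904 is not a rational square. The splitting field Q(sqrt(1904)) has degree 2 over Q, and its unique nontrivial automorphism is sqrt(1904) ↦ -sqrt(1904). Hence Gal(Q(sqrt(1904))/Q) = Z/2Z.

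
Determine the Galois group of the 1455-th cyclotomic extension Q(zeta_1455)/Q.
|Gal(Q(zeta_1455)/Q)| = phi(1455) = 768; group ≅ (Z/1455Z)^* ≅ Z/2Z × Z/4Z × Z/96Z

The n-th cyclotomic polynomial Φ_1455(x) is the minimal polynomial of zeta_1455 over Q and has degree phi(1455) = 768. So Q(zeta_1455) is a degree-768 Galois extension with Galois group (Z/1455Z)^*. By CRT, (Z/1455Z)^* ≅ (Z/3Z)^* × (Z/5Z)^* × (Z/97Z)^*. Each prime-power unit group is (Z/3Z)^* ≅ Z/2Z; (Z/5Z)^* ≅ Z/4Z; (Z/97Z)^* ≅ Z/96Z. Hence Gal(Q(zeta_1455)/Q) ≅ Z/2Z × Z/4Z × Z/96Z.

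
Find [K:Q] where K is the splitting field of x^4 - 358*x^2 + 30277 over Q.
[K:Q] = 4

f factors as (x^2 - 137)(x^2 - 221); the splitting field is K = Q(sqrt(137), sqrt(221)). Since 137, 221, and 30277 are all non-squares in Q, the three subfields Q(sqrt(137)), Q(sqrt(221)), Q(sqrt(30277)) are distinct degree-2 extensions, so [K:Q] = 4 (Klein four Galois group).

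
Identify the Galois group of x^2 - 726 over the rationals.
Gal(K/Q) = Z/2Z (cyclic of order 2)

x^2 - 726 is irreducible over Q since 726 is not a rational square. The splitting field Q(sqrt(726)) has degree 2 over Q, and its unique nontrivial automorphism is sqrt(726) ↦ -sqrt(726). Hence Gal(Q(sqrt(726))/Q) = Z/2Z.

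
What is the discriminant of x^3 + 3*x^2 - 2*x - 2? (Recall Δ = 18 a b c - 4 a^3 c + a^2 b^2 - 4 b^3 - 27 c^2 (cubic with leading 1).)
Δ = 392

For x^3 + a x^2 + b x + c the discriminant is Δ = 18 a b c - 4 a^3 c + a^2 b^2 - 4 b^3 - 27 c^2.
Plug a = 3, b = -2, c = -2:
  18*(3)*(-2)*(-2) - 4*(3)^3*(-2) + (3)^2*(-2)^2 - 4*(-2)^3 - 27*(-2)^2
  = 216 + (216) + 36 + (32) + (-108)
  = 392.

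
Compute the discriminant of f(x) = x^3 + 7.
Δ = -1323

For x^3 + a x^2 + b x + c the discriminant is Δ = 18 a b c - 4 a^3 c + a^2 b^2 - 4 b^3 - 27 c^2.
Plug a = 0, b = 0, c = 7:
  18*(0)*(0)*(7) - 4*(0)^3*(7) + (0)^2*(0)^2 - 4*(0)^3 - 27*(7)^2
  = 0 + (0) + 0 + (0) + (-1323)
  = -1323.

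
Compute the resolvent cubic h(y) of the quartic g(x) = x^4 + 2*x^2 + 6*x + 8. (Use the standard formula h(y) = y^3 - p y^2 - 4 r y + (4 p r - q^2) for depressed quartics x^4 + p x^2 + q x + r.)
h(y) = y^3 - 2*y^2 - 32*y + 28

Identify coefficients: p = 2, q = 6, r = 8.
Plug into h(y) = y^3 - p y^2 - 4 r y + (4 p r - q^2):
  h(y) = y^3 - (2) y^2 - 4*(8) y + (4*(2)*(8) - (6)^2)
       = y^3 + (-2) y^2 + (-32) y + (28).
Simplifying: h(y) = y^3 - 2*y^2 - 32*y + 28.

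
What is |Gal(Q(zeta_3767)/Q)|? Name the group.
|Gal(Q(zeta_3767)/Q)| = phi(3767) = 3766; group ≅ (Z/3767Z)^* ≅ Z/3766Z

The n-th cyclotomic polynomial Φ_3767(x) is the minimal polynomial of zeta_3767 over Q and has degree phi(3767) = 3766. So Q(zeta_3767) is a degree-3766 Galois extension with Galois group (Z/3767Z)^*. (Z/3767Z)^* is cyclic since 3767 is an odd prime power (or 4). Hence Gal(Q(zeta_3767)/Q) ≅ Z/3766Z.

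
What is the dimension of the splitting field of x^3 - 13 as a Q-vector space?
[K:Q] = 6

x^3 - 13 has one real root r = 13^(1/3) and two complex roots r*zeta_3, r*zeta_3^2 where zeta_3 = e^(2*pi*i/3). The splitting field is Q(r, zeta_3). [Q(r):Q] = 3 and [Q(zeta_3):Q] = 2 with gcd = 1, so [Q(r, zeta_3):Q] = 3 * 2 = 6.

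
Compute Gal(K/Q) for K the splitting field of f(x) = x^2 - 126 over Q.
Gal(K/Q) = Z/2Z (cyclic of order 2)

x^2 - 126 is irreducible over Q since 126 is not a rational square. The splitting field Q(sqrt(126)) has degree 2 over Q, and its unique nontrivial automorphism is sqrt(126) ↦ -sqrt(126). Hence Gal(Q(sqrt(126))/Q) = Z/2Z.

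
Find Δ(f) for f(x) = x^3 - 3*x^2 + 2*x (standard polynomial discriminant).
Δ = 4

For x^3 + a x^2 + b x + c the discriminant is Δ = 18 a b c - 4 a^3 c + a^2 b^2 - 4 b^3 - 27 c^2.
Plug a = -3, b = 2, c = 0:
  18*(-3)*(2)*(0) - 4*(-3)^3*(0) + (-3)^2*(2)^2 - 4*(2)^3 - 27*(0)^2
  = 0 + (0) + 36 + (-32) + (0)
  = 4.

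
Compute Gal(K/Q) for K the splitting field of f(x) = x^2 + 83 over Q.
Gal(K/Q) = Z/2Z (cyclic of order 2)

x^2 + 83 is irreducible over Q since -83 is not a rational square. The splitting field Q(sqrt(-83)) has degree 2 over Q, and its unique nontrivial automorphism is sqrt(-83) ↦ -sqrt(-83). Hence Gal(Q(sqrt(-83))/Q) = Z/2Z.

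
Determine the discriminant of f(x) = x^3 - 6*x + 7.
Δ = -459

For a depressed cubic x^3 + p x + q the discriminant is Δ = -4 p^3 - 27 q^2 = -4*(-6)^3 - 27*(7)^2 = 864 - 1323 = -459.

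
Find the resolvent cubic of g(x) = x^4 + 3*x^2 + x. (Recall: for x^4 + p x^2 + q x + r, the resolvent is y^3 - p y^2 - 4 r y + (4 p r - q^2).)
h(y) = y^3 - 3*y^2 - 1

Identify coefficients: p = 3, q = 1, r = 0.
Plug into h(y) = y^3 - p y^2 - 4 r y + (4 p r - q^2):
  h(y) = y^3 - (3) y^2 - 4*(0) y + (4*(3)*(0) - (1)^2)
       = y^3 + (-3) y^2 + (0) y + (-1).
Simplifying: h(y) = y^3 - 3*y^2 - 1.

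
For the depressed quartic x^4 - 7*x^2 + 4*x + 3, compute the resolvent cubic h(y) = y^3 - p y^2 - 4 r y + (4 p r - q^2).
h(y) = y^3 + 7*y^2 - 12*y - 100

Identify coefficients: p = -7, q = 4, r = 3.
Plug into h(y) = y^3 - p y^2 - 4 r y + (4 p r - q^2):
  h(y) = y^3 - (-7) y^2 - 4*(3) y + (4*(-7)*(3) - (4)^2)
       = y^3 + (7) y^2 + (-12) y + (-100).
Simplifying: h(y) = y^3 + 7*y^2 - 12*y - 100.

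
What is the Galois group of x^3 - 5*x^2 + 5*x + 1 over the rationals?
Gal(K/Q) = S_3 (symmetric group of order 6)

Compute the discriminant of x^3 + (-5)*x^2 + (5)*x + (1): Δ = 148. Since Δ is not a rational square, the Galois group is not contained in A_3; it must be the full S_3 (irreducibility of the cubic rules out anything smaller).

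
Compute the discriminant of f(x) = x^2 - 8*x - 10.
Δ = 104

For a quadratic a x^2 + b x + c the discriminant is Δ = b^2 - 4ac = (-8)^2 - 4*(1)*(-10) = 64 - (-40) = 104.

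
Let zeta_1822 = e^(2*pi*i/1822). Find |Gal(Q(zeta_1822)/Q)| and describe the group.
|Gal(Q(zeta_1822)/Q)| = phi(1822) = 910; group ≅ (Z/1822Z)^* ≅ Z/910Z

The n-th cyclotomic polynomial Φ_1822(x) is the minimal polynomial of zeta_1822 over Q and has degree phi(1822) = 910. So Q(zeta_1822) is a degree-910 Galois extension with Galois group (Z/1822Z)^*. By CRT, (Z/1822Z)^* ≅ (Z/2Z)^* × (Z/911Z)^*. Each prime-power unit group is (Z/2Z)^* ≅ trivial group (order 1); (Z/911Z)^* ≅ Z/910Z. Hence Gal(Q(zeta_1822)/Q) ≅ Z/910Z.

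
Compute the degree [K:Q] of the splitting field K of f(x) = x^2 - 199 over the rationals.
[K:Q] = 2

The polynomial x^2 - 199 is irreducible over Q since 199 is not a perfect square. Its splitting field is Q(sqrt(199)), which has degree 2 over Q.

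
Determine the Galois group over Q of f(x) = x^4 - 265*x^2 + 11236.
Gal(K/Q) = Z/2Z (cyclic of order 2)

f factors as (x^2 - 212)(x^2 - 53), so the splitting field is K = Q(sqrt(212), sqrt(53)). The squarefree part of 212 is 53 and the squarefree part of 53 is also 53, so sqrt(212) and sqrt(53) are both rational multiples of sqrt(53). Hence Q(sqrt(212)) = Q(sqrt(53)) = Q(sqrt(53)), and the splitting field collapses to a single degree-2 extension with Galois group Z/2Z.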